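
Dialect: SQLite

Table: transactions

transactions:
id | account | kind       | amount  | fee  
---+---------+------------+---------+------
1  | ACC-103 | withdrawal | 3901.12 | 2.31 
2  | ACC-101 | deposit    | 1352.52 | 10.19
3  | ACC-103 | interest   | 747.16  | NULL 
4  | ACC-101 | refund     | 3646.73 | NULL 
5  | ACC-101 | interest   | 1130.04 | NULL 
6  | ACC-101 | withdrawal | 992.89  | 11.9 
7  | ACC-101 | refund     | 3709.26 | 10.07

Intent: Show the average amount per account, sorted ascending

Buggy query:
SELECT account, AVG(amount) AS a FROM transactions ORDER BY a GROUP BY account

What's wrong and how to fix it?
Bug: ORDER BY appears before GROUP BY; SQL clause order requires GROUP BY first

Fix: Reorder: SELECT … FROM … GROUP BY … ORDER BY …

Corrected query:
SELECT account, AVG(amount) AS a FROM transactions GROUP BY account ORDER BY a

Result:
account | a       
--------+---------
ACC-101 | 2166.288
ACC-103 | 2324.14 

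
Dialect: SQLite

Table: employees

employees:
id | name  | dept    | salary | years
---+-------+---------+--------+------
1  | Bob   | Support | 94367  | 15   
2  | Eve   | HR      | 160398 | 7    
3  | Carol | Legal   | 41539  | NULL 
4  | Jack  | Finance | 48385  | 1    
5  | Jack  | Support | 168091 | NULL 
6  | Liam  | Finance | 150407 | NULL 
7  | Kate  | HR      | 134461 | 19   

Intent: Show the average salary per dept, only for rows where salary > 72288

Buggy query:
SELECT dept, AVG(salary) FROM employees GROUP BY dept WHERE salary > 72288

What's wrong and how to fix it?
Bug: Row-level WHERE must come before GROUP BY in the clause order

Fix: Move the WHERE clause before GROUP BY

Corrected query:
SELECT dept, AVG(salary) FROM employees WHERE salary > 72288 GROUP BY dept

Result:
dept    | AVG(salary)
--------+------------
Finance | 150407     
HR      | 147429.5   
Support | 131229     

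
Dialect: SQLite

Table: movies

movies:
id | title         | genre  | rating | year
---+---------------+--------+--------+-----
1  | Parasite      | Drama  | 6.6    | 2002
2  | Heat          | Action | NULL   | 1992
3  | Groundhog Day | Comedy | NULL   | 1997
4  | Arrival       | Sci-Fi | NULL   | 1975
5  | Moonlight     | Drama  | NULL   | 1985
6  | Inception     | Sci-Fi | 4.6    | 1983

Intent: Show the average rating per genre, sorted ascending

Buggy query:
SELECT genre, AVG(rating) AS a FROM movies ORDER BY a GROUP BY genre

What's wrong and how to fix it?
Bug: GROUP BY must precede ORDER BY

Fix: Move ORDER BY to the end, after GROUP BY

Corrected query:
SELECT genre, AVG(rating) AS a FROM movies GROUP BY genre ORDER BY a

Result:
genre  | a   
-------+-----
Action | NULL
Comedy | NULL
Sci-Fi | 4.6 
Drama  | 6.6 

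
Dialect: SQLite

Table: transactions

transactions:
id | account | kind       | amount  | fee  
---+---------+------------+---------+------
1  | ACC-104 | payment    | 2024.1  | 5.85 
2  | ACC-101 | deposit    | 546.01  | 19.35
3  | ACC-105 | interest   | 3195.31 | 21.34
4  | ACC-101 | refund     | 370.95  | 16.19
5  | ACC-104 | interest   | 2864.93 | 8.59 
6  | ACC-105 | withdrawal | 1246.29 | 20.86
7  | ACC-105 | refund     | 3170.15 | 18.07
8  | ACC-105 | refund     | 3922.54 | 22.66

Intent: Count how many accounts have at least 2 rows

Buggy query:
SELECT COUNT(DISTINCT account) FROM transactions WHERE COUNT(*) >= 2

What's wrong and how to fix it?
Bug: WHERE filters individual rows, not groups, so a group-level COUNT is invalid there

Fix: Group first with HAVING COUNT(*) >= 2, then COUNT the resulting groups

Corrected query:
SELECT COUNT(*) FROM (SELECT account FROM transactions GROUP BY account HAVING COUNT(*) >= 2)

Result:
COUNT(*)
--------
3       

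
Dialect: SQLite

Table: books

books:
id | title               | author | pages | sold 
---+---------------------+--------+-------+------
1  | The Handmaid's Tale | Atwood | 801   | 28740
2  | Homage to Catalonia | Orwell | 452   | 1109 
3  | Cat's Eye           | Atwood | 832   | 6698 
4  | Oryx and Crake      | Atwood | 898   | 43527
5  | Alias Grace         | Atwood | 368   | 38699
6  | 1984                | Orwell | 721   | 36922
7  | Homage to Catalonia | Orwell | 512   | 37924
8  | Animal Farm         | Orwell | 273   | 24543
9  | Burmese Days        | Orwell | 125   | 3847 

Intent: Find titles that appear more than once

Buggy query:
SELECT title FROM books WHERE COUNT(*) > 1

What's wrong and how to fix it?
Bug: WHERE can't reference COUNT(*); aggregates are computed after WHERE

Fix: Group first, then use HAVING for the count condition

Corrected query:
SELECT title FROM books GROUP BY title HAVING COUNT(*) > 1

Result:
title              
-------------------
Homage to Catalonia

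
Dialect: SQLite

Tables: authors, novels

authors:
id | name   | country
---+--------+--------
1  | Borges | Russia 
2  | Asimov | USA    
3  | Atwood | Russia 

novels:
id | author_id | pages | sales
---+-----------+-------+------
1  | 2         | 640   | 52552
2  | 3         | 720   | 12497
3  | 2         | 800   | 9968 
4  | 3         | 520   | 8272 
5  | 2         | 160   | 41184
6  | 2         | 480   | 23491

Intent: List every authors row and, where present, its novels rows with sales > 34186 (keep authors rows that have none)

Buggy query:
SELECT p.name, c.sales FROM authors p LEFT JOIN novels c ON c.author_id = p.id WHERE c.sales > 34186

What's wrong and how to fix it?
Bug: Filtering c.sales in WHERE discards the NULL rows produced by LEFT JOIN, turning it into an inner join

Fix: Move the right-table condition into the ON clause so unmatched parents are kept

Corrected query:
SELECT p.name, c.sales FROM authors p LEFT JOIN novels c ON c.author_id = p.id AND c.sales > 34186

Result:
name   | sales
-------+------
Borges | NULL 
Asimov | 41184
Asimov | 52552
Atwood | NULL 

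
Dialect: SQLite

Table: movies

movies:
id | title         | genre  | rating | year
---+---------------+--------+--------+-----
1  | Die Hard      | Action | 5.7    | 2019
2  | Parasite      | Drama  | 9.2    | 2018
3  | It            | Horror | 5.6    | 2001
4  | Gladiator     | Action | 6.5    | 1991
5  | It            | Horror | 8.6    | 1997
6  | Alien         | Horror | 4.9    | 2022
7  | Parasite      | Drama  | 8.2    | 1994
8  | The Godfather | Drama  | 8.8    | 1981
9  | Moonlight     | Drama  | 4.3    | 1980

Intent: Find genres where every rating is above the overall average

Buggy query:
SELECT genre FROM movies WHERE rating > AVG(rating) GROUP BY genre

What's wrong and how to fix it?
Bug: WHERE evaluates per row before aggregation, so AVG() is unavailable

Fix: Compute the overall average in a scalar subquery and compare each group's MIN against it in HAVING

Corrected query:
SELECT genre FROM movies GROUP BY genre HAVING MIN(rating) > (SELECT AVG(rating) FROM movies)

Result:
(no rows)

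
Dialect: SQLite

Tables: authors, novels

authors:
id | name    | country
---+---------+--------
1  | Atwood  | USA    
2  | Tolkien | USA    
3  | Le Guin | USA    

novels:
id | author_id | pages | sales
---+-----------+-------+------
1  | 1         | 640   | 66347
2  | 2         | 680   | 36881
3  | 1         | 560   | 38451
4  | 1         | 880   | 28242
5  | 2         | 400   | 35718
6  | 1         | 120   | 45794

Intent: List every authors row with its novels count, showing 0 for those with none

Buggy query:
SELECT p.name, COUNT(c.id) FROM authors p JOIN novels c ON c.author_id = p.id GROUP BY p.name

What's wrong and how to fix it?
Bug: INNER JOIN drops authors rows that have no matching novels rows

Fix: Use LEFT JOIN so parents without children still appear (COUNT(c.id) gives 0)

Corrected query:
SELECT p.name, COUNT(c.id) FROM authors p LEFT JOIN novels c ON c.author_id = p.id GROUP BY p.name

Result:
name    | COUNT(c.id)
--------+------------
Atwood  | 4          
Le Guin | 0          
Tolkien | 2          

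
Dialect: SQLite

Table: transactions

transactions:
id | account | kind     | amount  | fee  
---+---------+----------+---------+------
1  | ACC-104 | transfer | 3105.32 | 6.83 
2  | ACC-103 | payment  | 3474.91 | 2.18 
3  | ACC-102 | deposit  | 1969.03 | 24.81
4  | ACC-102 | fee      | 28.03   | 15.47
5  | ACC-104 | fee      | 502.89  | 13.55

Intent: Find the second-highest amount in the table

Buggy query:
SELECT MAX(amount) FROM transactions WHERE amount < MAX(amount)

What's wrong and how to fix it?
Bug: The inner MAX is an aggregate inside WHERE, which is not allowed

Fix: Put the inner MAX in a scalar subquery

Corrected query:
SELECT MAX(amount) FROM transactions WHERE amount < (SELECT MAX(amount) FROM transactions)

Result:
MAX(amount)
-----------
3105.32    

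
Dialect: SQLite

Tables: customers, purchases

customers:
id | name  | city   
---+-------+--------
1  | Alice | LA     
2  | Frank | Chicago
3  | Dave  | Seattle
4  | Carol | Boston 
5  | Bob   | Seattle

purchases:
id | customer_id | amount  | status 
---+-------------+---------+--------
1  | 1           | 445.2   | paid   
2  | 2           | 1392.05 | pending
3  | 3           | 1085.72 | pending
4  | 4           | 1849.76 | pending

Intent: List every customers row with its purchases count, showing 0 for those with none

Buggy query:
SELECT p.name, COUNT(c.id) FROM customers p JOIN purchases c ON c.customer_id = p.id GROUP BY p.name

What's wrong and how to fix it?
Bug: An inner join excludes parents with zero children

Fix: Use LEFT JOIN so parents without children still appear (COUNT(c.id) gives 0)

Corrected query:
SELECT p.name, COUNT(c.id) FROM customers p LEFT JOIN purchases c ON c.customer_id = p.id GROUP BY p.name

Result:
name  | COUNT(c.id)
------+------------
Alice | 1          
Bob   | 0          
Carol | 1          
Dave  | 1          
Frank | 1          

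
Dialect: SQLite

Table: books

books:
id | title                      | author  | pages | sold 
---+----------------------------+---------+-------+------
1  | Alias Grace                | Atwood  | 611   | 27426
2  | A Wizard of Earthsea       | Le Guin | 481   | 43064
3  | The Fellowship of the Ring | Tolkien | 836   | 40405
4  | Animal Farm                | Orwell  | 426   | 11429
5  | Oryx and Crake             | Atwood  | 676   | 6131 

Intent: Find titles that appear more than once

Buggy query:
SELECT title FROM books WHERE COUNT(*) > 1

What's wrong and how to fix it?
Bug: WHERE can't reference COUNT(*); aggregates are computed after WHERE

Fix: GROUP BY title, then filter groups with HAVING COUNT(*) > 1

Corrected query:
SELECT title FROM books GROUP BY title HAVING COUNT(*) > 1

Result:
(no rows)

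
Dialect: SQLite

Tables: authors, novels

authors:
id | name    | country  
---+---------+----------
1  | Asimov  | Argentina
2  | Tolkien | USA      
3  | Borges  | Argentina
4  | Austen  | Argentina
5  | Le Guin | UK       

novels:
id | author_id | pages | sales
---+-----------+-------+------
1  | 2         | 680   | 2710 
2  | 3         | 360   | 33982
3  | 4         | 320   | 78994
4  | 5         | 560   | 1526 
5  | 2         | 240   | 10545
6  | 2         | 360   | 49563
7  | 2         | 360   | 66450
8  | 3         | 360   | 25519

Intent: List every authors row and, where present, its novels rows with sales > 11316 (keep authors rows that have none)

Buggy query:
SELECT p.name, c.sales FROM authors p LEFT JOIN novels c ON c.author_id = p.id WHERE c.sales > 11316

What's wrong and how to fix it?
Bug: A WHERE condition on the right-hand table after LEFT JOIN drops unmatched parents

Fix: Put 'c.sales > 11316' in the JOIN's ON clause instead of WHERE

Corrected query:
SELECT p.name, c.sales FROM authors p LEFT JOIN novels c ON c.author_id = p.id AND c.sales > 11316

Result:
name    | sales
--------+------
Asimov  | NULL 
Tolkien | 49563
Tolkien | 66450
Borges  | 25519
Borges  | 33982
Austen  | 78994
Le Guin | NULL 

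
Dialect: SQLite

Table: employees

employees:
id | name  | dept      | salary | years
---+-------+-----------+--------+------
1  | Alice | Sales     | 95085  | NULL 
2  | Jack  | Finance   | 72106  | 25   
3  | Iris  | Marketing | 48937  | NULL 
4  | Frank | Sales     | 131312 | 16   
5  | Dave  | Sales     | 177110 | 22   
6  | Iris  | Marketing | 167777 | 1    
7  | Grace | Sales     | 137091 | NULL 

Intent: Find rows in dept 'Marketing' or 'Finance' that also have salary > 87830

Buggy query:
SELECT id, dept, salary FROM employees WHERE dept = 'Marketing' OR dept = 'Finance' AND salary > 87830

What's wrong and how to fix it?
Bug: AND binds tighter than OR, so this parses as dept = 'Marketing' OR (dept = 'Finance' AND salary > 87830)

Fix: Add parentheses around the OR so the AND applies to both alternatives

Corrected query:
SELECT id, dept, salary FROM employees WHERE (dept = 'Marketing' OR dept = 'Finance') AND salary > 87830

Result:
id | dept      | salary
---+-----------+-------
6  | Marketing | 167777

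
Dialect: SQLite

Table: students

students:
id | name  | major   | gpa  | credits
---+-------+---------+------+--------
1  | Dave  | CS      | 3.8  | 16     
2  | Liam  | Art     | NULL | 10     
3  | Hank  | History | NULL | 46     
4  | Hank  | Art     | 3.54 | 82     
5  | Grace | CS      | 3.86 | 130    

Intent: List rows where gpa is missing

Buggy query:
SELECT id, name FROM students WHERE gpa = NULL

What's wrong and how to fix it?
Bug: Comparing to NULL with '=' never matches; NULL = NULL is unknown, not true

Fix: Replace '= NULL' with 'IS NULL'

Corrected query:
SELECT id, name FROM students WHERE gpa IS NULL

Result:
id | name
---+-----
2  | Liam
3  | Hank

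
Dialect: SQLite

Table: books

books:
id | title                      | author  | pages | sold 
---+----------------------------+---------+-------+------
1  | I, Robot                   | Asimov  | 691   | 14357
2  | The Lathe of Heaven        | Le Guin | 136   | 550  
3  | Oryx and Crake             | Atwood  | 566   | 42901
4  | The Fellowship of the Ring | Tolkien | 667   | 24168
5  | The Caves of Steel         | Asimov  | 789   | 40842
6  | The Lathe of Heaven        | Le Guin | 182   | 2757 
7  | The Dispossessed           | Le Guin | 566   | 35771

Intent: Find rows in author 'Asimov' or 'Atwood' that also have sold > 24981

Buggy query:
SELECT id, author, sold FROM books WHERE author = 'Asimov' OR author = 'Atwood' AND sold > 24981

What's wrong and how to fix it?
Bug: Without parentheses, AND is evaluated before OR, so the sold filter only applies to the 'Atwood' branch

Fix: Add parentheses around the OR so the AND applies to both alternatives

Corrected query:
SELECT id, author, sold FROM books WHERE (author = 'Asimov' OR author = 'Atwood') AND sold > 24981

Result:
id | author | sold 
---+--------+------
3  | Atwood | 42901
5  | Asimov | 40842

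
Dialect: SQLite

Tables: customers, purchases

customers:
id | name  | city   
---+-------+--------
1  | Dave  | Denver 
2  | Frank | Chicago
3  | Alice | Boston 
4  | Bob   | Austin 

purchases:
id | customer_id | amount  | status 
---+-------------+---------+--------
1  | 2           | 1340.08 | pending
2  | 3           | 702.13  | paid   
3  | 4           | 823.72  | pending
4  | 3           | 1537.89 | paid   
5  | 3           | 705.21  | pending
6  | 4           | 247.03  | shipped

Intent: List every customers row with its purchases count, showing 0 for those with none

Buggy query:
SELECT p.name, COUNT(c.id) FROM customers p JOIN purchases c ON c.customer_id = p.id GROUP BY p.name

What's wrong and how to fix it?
Bug: INNER JOIN drops customers rows that have no matching purchases rows

Fix: Switch to LEFT JOIN to retain unmatched parent rows

Corrected query:
SELECT p.name, COUNT(c.id) FROM customers p LEFT JOIN purchases c ON c.customer_id = p.id GROUP BY p.name

Result:
name  | COUNT(c.id)
------+------------
Alice | 3          
Bob   | 2          
Dave  | 0          
Frank | 1          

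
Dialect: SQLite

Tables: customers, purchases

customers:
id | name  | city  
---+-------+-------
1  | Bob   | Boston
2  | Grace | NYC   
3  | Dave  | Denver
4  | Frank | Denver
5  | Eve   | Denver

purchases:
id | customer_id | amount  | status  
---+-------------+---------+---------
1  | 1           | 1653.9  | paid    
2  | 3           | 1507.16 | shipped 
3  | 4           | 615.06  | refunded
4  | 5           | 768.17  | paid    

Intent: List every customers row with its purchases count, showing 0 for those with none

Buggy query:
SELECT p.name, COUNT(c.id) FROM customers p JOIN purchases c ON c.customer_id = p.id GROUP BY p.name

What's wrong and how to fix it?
Bug: An inner join excludes parents with zero children

Fix: Switch to LEFT JOIN to retain unmatched parent rows

Corrected query:
SELECT p.name, COUNT(c.id) FROM customers p LEFT JOIN purchases c ON c.customer_id = p.id GROUP BY p.name

Result:
name  | COUNT(c.id)
------+------------
Bob   | 1          
Dave  | 1          
Eve   | 1          
Frank | 1          
Grace | 0          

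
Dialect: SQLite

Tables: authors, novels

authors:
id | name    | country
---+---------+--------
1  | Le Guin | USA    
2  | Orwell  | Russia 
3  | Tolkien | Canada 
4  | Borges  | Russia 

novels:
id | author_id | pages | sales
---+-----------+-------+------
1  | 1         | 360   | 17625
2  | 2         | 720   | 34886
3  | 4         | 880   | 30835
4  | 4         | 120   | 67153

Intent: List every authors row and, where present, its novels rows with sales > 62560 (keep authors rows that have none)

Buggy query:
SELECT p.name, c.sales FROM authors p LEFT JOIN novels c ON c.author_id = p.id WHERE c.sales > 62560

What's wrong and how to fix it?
Bug: Filtering c.sales in WHERE discards the NULL rows produced by LEFT JOIN, turning it into an inner join

Fix: Move the right-table condition into the ON clause so unmatched parents are kept

Corrected query:
SELECT p.name, c.sales FROM authors p LEFT JOIN novels c ON c.author_id = p.id AND c.sales > 62560

Result:
name    | sales
--------+------
Le Guin | NULL 
Orwell  | NULL 
Tolkien | NULL 
Borges  | 67153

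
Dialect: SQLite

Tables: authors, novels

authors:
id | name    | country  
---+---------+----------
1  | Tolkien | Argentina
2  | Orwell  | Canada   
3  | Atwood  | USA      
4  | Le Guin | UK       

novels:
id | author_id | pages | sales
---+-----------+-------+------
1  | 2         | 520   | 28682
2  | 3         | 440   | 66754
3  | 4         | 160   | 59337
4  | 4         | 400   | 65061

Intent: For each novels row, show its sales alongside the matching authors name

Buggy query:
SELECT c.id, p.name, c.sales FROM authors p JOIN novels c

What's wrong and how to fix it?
Bug: JOIN with no ON clause produces a cartesian product; every novels row pairs with every authors row

Fix: Add ON c.author_id = p.id to the JOIN

Corrected query:
SELECT c.id, p.name, c.sales FROM authors p JOIN novels c ON c.author_id = p.id

Result:
id | name    | sales
---+---------+------
1  | Orwell  | 28682
2  | Atwood  | 66754
3  | Le Guin | 59337
4  | Le Guin | 65061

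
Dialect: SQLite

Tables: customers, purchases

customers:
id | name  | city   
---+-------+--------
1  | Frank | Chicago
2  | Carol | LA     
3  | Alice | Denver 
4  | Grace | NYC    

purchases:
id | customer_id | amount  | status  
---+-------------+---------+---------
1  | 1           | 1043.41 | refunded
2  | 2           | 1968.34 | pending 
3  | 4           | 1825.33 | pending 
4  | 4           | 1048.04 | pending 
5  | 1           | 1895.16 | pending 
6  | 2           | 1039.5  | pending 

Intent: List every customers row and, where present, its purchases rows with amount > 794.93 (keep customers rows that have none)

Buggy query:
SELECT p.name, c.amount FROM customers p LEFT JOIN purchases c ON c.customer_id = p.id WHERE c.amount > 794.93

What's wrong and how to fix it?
Bug: Filtering c.amount in WHERE discards the NULL rows produced by LEFT JOIN, turning it into an inner join

Fix: Move the right-table condition into the ON clause so unmatched parents are kept

Corrected query:
SELECT p.name, c.amount FROM customers p LEFT JOIN purchases c ON c.customer_id = p.id AND c.amount > 794.93

Result:
name  | amount 
------+--------
Frank | 1043.41
Frank | 1895.16
Carol | 1039.5 
Carol | 1968.34
Alice | NULL   
Grace | 1048.04
Grace | 1825.33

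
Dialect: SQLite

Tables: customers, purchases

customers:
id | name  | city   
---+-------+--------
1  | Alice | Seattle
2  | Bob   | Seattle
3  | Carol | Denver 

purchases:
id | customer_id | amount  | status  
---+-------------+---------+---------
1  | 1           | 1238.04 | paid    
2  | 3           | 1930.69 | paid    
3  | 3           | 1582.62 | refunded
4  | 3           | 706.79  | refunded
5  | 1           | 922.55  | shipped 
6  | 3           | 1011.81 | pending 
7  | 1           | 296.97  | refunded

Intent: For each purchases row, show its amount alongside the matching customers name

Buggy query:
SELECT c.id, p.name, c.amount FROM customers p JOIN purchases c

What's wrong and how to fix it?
Bug: JOIN with no ON clause produces a cartesian product; every purchases row pairs with every customers row

Fix: Add ON c.customer_id = p.id to the JOIN

Corrected query:
SELECT c.id, p.name, c.amount FROM customers p JOIN purchases c ON c.customer_id = p.id

Result:
id | name  | amount 
---+-------+--------
1  | Alice | 1238.04
2  | Carol | 1930.69
3  | Carol | 1582.62
4  | Carol | 706.79 
5  | Alice | 922.55 
6  | Carol | 1011.81
7  | Alice | 296.97 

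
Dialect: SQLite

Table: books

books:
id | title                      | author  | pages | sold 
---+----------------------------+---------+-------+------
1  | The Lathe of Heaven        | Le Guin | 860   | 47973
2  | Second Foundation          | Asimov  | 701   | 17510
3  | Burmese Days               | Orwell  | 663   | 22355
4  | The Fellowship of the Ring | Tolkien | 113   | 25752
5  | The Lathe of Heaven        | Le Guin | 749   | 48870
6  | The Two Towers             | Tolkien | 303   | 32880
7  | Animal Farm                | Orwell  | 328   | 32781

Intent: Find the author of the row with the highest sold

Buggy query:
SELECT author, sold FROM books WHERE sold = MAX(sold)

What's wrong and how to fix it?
Bug: MAX(sold) is an aggregate and cannot be used directly in WHERE

Fix: Use a subquery: WHERE sold = (SELECT MAX(sold) FROM books)

Corrected query:
SELECT author, sold FROM books WHERE sold = (SELECT MAX(sold) FROM books)

Result:
author  | sold 
--------+------
Le Guin | 48870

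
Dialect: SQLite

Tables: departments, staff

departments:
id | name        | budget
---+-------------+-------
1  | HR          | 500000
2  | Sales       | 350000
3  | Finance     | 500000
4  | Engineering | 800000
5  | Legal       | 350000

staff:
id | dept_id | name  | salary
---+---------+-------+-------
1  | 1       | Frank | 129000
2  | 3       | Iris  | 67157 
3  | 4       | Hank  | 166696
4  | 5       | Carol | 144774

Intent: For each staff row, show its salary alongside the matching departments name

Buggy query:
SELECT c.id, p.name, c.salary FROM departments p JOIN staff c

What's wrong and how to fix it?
Bug: Missing join condition: each staff row is matched to all departments rows instead of just its own

Fix: Specify the join condition linking the foreign key to the parent id

Corrected query:
SELECT c.id, p.name, c.salary FROM departments p JOIN staff c ON c.dept_id = p.id

Result:
id | name        | salary
---+-------------+-------
1  | HR          | 129000
2  | Finance     | 67157 
3  | Engineering | 166696
4  | Legal       | 144774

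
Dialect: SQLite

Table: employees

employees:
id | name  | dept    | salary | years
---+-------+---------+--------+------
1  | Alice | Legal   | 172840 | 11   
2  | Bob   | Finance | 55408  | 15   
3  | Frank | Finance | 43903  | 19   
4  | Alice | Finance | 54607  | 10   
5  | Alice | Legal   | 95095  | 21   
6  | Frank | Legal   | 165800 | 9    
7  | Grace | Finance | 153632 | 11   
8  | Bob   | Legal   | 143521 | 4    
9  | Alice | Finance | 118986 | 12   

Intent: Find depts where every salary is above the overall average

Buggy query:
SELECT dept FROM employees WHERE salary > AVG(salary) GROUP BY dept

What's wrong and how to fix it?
Bug: AVG() is an aggregate; it can't sit directly in WHERE

Fix: Compute the overall average in a scalar subquery and compare each group's MIN against it in HAVING

Corrected query:
SELECT dept FROM employees GROUP BY dept HAVING MIN(salary) > (SELECT AVG(salary) FROM employees)

Result:
(no rows)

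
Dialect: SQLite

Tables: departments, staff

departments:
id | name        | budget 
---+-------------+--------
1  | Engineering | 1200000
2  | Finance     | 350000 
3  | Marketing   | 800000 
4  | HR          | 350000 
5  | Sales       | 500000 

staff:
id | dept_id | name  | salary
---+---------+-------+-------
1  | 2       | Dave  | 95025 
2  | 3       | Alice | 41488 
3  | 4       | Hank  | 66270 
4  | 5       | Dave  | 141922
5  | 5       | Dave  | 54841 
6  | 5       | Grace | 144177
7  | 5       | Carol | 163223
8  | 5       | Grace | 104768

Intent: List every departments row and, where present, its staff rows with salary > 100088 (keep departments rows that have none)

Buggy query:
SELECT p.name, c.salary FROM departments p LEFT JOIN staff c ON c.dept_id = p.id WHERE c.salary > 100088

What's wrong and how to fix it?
Bug: Filtering c.salary in WHERE discards the NULL rows produced by LEFT JOIN, turning it into an inner join

Fix: Put 'c.salary > 100088' in the JOIN's ON clause instead of WHERE

Corrected query:
SELECT p.name, c.salary FROM departments p LEFT JOIN staff c ON c.dept_id = p.id AND c.salary > 100088

Result:
name        | salary
------------+-------
Engineering | NULL  
Finance     | NULL  
Marketing   | NULL  
HR          | NULL  
Sales       | 104768
Sales       | 141922
Sales       | 144177
Sales       | 163223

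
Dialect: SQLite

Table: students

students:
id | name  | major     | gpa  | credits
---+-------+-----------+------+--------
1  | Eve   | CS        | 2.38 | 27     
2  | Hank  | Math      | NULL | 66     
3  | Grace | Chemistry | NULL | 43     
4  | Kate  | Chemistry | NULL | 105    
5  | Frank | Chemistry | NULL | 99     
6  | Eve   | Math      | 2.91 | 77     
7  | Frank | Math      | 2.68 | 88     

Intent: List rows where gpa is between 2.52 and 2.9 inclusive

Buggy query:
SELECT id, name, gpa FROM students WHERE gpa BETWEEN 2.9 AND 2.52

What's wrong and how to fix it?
Bug: BETWEEN expects the lower bound first; with 2.9 AND 2.52 the range is empty

Fix: Write BETWEEN 2.52 AND 2.9

Corrected query:
SELECT id, name, gpa FROM students WHERE gpa BETWEEN 2.52 AND 2.9

Result:
id | name  | gpa 
---+-------+-----
7  | Frank | 2.68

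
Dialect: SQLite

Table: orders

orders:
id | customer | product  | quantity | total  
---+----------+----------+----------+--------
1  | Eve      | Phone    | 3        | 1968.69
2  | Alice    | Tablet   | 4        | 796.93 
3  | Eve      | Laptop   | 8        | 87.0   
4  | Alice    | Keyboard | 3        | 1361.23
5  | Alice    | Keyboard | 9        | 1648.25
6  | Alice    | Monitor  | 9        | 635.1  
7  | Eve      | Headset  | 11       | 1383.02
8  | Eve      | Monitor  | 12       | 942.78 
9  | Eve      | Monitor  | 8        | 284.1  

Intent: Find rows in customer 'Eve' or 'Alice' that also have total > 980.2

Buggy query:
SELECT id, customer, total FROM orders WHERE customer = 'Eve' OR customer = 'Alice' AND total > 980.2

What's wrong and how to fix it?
Bug: AND binds tighter than OR, so this parses as customer = 'Eve' OR (customer = 'Alice' AND total > 980.2)

Fix: Add parentheses around the OR so the AND applies to both alternatives

Corrected query:
SELECT id, customer, total FROM orders WHERE (customer = 'Eve' OR customer = 'Alice') AND total > 980.2

Result:
id | customer | total  
---+----------+--------
1  | Eve      | 1968.69
4  | Alice    | 1361.23
5  | Alice    | 1648.25
7  | Eve      | 1383.02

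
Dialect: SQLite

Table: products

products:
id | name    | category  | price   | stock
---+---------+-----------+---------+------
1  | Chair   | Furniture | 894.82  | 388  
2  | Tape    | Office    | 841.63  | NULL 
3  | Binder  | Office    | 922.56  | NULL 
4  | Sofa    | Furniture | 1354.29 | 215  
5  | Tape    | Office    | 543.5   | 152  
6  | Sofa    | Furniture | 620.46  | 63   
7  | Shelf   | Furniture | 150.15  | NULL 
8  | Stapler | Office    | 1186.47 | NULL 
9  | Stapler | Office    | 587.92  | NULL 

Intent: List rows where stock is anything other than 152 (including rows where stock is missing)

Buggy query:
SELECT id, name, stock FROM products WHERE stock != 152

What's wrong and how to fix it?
Bug: 'stock != 152' is unknown when stock is NULL, so NULL rows are silently excluded

Fix: Add an explicit OR stock IS NULL to include the missing-value rows

Corrected query:
SELECT id, name, stock FROM products WHERE stock != 152 OR stock IS NULL

Result:
id | name    | stock
---+---------+------
1  | Chair   | 388  
2  | Tape    | NULL 
3  | Binder  | NULL 
4  | Sofa    | 215  
6  | Sofa    | 63   
7  | Shelf   | NULL 
8  | Stapler | NULL 
9  | Stapler | NULL 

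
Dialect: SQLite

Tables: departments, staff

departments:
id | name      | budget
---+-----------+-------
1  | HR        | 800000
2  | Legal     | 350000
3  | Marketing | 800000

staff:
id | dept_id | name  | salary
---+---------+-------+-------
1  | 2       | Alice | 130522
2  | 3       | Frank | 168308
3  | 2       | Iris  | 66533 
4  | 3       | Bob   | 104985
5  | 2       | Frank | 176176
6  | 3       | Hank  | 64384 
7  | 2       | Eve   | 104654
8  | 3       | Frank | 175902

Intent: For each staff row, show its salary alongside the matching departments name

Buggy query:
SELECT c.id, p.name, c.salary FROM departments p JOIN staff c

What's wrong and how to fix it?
Bug: Missing join condition: each staff row is matched to all departments rows instead of just its own

Fix: Add ON c.dept_id = p.id to the JOIN

Corrected query:
SELECT c.id, p.name, c.salary FROM departments p JOIN staff c ON c.dept_id = p.id

Result:
id | name      | salary
---+-----------+-------
1  | Legal     | 130522
2  | Marketing | 168308
3  | Legal     | 66533 
4  | Marketing | 104985
5  | Legal     | 176176
6  | Marketing | 64384 
7  | Legal     | 104654
8  | Marketing | 175902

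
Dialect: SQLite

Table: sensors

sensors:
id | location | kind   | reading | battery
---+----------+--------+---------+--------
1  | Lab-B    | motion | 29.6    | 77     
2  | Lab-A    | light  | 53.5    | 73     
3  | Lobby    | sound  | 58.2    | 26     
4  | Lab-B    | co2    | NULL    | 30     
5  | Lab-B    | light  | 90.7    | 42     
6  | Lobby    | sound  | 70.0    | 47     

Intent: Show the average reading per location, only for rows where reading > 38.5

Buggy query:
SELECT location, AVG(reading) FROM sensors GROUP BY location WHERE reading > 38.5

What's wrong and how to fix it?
Bug: Row-level WHERE must come before GROUP BY in the clause order

Fix: Place WHERE between FROM and GROUP BY

Corrected query:
SELECT location, AVG(reading) FROM sensors WHERE reading > 38.5 GROUP BY location

Result:
location | AVG(reading)
---------+-------------
Lab-A    | 53.5        
Lab-B    | 90.7        
Lobby    | 64.1        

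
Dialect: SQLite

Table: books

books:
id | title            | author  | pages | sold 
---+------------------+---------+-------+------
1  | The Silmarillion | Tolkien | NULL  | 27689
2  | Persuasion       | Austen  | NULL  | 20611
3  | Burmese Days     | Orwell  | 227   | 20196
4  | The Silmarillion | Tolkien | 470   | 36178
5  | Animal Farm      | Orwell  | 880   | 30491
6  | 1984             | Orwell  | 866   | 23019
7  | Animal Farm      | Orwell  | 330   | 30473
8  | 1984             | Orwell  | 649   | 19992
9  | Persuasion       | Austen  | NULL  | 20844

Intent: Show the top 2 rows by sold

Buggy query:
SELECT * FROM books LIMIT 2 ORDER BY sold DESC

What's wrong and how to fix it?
Bug: ORDER BY cannot follow LIMIT; LIMIT is the final clause

Fix: Swap the clauses: ORDER BY first, then LIMIT

Corrected query:
SELECT * FROM books ORDER BY sold DESC LIMIT 2

Result:
id | title            | author  | pages | sold 
---+------------------+---------+-------+------
4  | The Silmarillion | Tolkien | 470   | 36178
5  | Animal Farm      | Orwell  | 880   | 30491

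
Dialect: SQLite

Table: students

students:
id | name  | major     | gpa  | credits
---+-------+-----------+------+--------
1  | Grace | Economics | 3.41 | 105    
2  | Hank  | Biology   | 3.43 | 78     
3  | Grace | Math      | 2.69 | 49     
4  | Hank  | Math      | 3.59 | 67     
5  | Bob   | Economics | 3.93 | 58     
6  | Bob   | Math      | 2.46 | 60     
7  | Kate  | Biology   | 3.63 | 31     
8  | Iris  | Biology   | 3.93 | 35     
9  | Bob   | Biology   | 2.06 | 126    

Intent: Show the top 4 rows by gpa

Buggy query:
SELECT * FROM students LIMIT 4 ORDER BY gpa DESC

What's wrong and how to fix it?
Bug: LIMIT must come after ORDER BY

Fix: Sort with ORDER BY, then apply LIMIT

Corrected query:
SELECT * FROM students ORDER BY gpa DESC LIMIT 4

Result:
id | name | major     | gpa  | credits
---+------+-----------+------+--------
5  | Bob  | Economics | 3.93 | 58     
8  | Iris | Biology   | 3.93 | 35     
7  | Kate | Biology   | 3.63 | 31     
4  | Hank | Math      | 3.59 | 67     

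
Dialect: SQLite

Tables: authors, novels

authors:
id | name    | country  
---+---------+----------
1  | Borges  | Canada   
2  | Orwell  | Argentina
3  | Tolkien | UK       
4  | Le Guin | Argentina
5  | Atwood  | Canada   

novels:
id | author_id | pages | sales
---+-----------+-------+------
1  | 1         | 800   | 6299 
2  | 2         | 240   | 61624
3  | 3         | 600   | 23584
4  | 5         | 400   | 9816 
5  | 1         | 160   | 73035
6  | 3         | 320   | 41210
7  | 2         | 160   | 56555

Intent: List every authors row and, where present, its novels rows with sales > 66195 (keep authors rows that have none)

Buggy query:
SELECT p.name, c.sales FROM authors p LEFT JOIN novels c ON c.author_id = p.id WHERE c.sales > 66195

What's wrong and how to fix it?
Bug: Filtering c.sales in WHERE discards the NULL rows produced by LEFT JOIN, turning it into an inner join

Fix: Put 'c.sales > 66195' in the JOIN's ON clause instead of WHERE

Corrected query:
SELECT p.name, c.sales FROM authors p LEFT JOIN novels c ON c.author_id = p.id AND c.sales > 66195

Result:
name    | sales
--------+------
Borges  | 73035
Orwell  | NULL 
Tolkien | NULL 
Le Guin | NULL 
Atwood  | NULL 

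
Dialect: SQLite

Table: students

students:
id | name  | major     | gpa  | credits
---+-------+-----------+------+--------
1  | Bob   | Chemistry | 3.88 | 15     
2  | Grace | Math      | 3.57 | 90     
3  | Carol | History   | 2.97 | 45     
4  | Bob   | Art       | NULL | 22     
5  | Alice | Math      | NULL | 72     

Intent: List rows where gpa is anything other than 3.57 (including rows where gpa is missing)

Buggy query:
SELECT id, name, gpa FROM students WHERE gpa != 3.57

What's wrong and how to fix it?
Bug: Inequality against NULL is unknown, not true; rows with NULL are dropped

Fix: Add an explicit OR gpa IS NULL to include the missing-value rows

Corrected query:
SELECT id, name, gpa FROM students WHERE gpa != 3.57 OR gpa IS NULL

Result:
id | name  | gpa 
---+-------+-----
1  | Bob   | 3.88
3  | Carol | 2.97
4  | Bob   | NULL
5  | Alice | NULL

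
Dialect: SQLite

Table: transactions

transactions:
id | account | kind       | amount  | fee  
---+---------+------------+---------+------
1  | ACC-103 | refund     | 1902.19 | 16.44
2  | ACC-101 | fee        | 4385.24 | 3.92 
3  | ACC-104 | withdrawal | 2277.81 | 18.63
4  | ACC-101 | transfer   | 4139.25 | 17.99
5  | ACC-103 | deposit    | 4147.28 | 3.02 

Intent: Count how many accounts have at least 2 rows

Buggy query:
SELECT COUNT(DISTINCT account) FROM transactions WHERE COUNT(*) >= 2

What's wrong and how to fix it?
Bug: WHERE filters individual rows, not groups, so a group-level COUNT is invalid there

Fix: Group first with HAVING COUNT(*) >= 2, then COUNT the resulting groups

Corrected query:
SELECT COUNT(*) FROM (SELECT account FROM transactions GROUP BY account HAVING COUNT(*) >= 2)

Result:
COUNT(*)
--------
2       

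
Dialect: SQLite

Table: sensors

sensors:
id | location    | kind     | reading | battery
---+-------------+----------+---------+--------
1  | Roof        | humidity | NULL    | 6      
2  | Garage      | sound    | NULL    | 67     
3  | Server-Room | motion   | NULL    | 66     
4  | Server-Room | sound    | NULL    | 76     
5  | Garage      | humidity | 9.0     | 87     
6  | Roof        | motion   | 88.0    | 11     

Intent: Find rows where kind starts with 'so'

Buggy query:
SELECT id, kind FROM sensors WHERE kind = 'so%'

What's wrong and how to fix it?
Bug: Wildcards only work with LIKE; '=' treats '%' as a literal character

Fix: Use LIKE for wildcard pattern matching

Corrected query:
SELECT id, kind FROM sensors WHERE kind LIKE 'so%'

Result:
id | kind 
---+------
2  | sound
4  | sound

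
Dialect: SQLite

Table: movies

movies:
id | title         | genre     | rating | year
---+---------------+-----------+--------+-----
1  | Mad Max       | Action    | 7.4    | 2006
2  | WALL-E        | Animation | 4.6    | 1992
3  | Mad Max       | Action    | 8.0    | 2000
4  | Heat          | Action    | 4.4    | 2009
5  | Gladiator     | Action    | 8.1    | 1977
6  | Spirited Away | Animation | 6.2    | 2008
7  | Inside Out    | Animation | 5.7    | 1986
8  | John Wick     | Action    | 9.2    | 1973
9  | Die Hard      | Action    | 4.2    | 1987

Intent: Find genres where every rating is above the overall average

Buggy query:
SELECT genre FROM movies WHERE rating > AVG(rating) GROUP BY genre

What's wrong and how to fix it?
Bug: WHERE evaluates per row before aggregation, so AVG() is unavailable

Fix: Use a subquery for AVG and a HAVING MIN(...) filter so the condition holds for every row in the group

Corrected query:
SELECT genre FROM movies GROUP BY genre HAVING MIN(rating) > (SELECT AVG(rating) FROM movies)

Result:
(no rows)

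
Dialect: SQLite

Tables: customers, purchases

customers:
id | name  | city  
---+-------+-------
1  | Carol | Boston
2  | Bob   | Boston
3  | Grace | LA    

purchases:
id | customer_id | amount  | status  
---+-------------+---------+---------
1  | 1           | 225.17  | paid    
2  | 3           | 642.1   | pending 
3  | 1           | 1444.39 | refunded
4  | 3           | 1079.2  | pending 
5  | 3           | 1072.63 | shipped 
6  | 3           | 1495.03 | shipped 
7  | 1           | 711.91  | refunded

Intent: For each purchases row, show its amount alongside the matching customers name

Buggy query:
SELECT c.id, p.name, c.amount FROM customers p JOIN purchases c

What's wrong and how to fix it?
Bug: Missing join condition: each purchases row is matched to all customers rows instead of just its own

Fix: Add ON c.customer_id = p.id to the JOIN

Corrected query:
SELECT c.id, p.name, c.amount FROM customers p JOIN purchases c ON c.customer_id = p.id

Result:
id | name  | amount 
---+-------+--------
1  | Carol | 225.17 
2  | Grace | 642.1  
3  | Carol | 1444.39
4  | Grace | 1079.2 
5  | Grace | 1072.63
6  | Grace | 1495.03
7  | Carol | 711.91 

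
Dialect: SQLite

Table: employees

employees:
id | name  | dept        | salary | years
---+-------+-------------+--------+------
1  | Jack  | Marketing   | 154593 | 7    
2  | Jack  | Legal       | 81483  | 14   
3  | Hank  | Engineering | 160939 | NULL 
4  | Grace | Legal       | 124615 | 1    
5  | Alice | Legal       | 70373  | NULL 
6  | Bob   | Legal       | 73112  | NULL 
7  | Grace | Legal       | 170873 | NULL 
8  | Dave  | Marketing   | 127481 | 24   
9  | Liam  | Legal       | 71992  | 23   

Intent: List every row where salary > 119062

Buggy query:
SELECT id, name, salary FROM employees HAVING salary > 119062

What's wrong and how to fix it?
Bug: This is a non-aggregate query (no GROUP BY, no aggregates), so in SQLite the HAVING clause is invalid here; a row-level condition belongs in WHERE

Fix: Use WHERE for row-level filtering

Corrected query:
SELECT id, name, salary FROM employees WHERE salary > 119062

Result:
id | name  | salary
---+-------+-------
1  | Jack  | 154593
3  | Hank  | 160939
4  | Grace | 124615
7  | Grace | 170873
8  | Dave  | 127481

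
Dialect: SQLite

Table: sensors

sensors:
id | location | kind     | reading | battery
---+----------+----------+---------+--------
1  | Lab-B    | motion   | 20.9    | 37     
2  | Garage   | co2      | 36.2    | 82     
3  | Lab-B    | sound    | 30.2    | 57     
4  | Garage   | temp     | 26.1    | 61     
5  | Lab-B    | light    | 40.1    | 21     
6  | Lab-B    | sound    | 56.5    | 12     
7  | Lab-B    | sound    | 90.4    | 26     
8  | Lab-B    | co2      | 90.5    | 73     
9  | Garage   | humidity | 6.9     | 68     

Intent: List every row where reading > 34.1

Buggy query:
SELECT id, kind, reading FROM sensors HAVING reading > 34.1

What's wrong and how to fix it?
Bug: This is a non-aggregate query (no GROUP BY, no aggregates), so in SQLite the HAVING clause is invalid here; a row-level condition belongs in WHERE

Fix: Use WHERE for row-level filtering

Corrected query:
SELECT id, kind, reading FROM sensors WHERE reading > 34.1

Result:
id | kind  | reading
---+-------+--------
2  | co2   | 36.2   
5  | light | 40.1   
6  | sound | 56.5   
7  | sound | 90.4   
8  | co2   | 90.5   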